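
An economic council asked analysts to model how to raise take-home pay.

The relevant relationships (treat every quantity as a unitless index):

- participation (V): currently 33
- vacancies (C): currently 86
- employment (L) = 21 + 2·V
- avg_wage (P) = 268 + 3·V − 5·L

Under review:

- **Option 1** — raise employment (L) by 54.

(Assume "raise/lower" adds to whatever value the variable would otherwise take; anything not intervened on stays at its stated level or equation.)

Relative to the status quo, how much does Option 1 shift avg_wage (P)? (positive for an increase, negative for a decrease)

-270

Baseline:
  V = 33
  L = 21 + 2·33 = 87
  P = 268 + 3·33 − 5·87 = -68
Option 1 (L + 54):
  V = 33
  L = 21 + 2·33 (+54 from intervention) = 141
  P = 268 + 3·33 − 5·141 = -338
Change in P: -338 − (-68) = -270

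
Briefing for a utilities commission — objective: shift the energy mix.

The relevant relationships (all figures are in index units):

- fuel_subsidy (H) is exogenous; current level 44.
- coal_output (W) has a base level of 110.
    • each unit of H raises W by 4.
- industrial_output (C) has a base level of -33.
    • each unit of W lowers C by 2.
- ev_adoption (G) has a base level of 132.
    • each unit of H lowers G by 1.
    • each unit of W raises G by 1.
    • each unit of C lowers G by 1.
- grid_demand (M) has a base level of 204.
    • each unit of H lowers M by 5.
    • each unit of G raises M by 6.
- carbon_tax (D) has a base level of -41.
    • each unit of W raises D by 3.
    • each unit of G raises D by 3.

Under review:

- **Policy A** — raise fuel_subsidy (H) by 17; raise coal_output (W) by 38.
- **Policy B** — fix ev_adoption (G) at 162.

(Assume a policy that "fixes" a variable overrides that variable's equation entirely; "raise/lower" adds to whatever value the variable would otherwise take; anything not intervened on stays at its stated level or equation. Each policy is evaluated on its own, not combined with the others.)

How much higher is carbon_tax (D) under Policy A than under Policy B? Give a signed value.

3672

Policy A (H + 17, W + 38):
  H = 44 + 17 = 61
  W = 110 + 4·61 (+38 from intervention) = 392
  C = -33 − 2·392 = -817
  G = 132 − 61 + 392 − (-817) = 1280
  D = -41 + 3·392 + 3·1280 = 4975
Policy B (G := 162):
  H = 44
  W = 110 + 4·44 = 286
  C = -33 − 2·286 = -605
  G = 162
  D = -41 + 3·286 + 3·162 = 1303
D: 4975 − 1303 = 3672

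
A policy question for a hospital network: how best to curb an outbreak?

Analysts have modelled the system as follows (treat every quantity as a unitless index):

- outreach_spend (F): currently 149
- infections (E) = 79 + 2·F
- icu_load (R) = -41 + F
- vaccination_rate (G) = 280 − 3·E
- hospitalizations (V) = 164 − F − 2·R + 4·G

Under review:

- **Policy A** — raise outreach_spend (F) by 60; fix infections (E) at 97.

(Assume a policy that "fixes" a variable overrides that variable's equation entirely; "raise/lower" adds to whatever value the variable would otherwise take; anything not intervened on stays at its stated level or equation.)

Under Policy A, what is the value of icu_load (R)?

Policy A (F + 60, E := 97):
  F = 149 + 60 = 209
  R = -41 + 209 = 168

168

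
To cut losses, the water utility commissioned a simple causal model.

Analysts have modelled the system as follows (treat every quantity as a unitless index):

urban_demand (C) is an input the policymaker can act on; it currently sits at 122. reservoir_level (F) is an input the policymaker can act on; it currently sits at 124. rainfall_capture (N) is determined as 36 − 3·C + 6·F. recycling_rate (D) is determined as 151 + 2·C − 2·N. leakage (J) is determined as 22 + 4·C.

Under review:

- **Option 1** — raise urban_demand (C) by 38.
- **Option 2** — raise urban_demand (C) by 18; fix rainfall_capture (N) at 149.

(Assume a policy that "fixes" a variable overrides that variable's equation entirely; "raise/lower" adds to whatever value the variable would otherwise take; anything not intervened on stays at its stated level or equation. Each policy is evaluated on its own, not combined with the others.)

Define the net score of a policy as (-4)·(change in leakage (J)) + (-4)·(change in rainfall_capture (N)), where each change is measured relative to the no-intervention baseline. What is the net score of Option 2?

772

Baseline:
  C = 122
  F = 124
  N = 36 − 3·122 + 6·124 = 414
  J = 22 + 4·122 = 510
Option 2 (C + 18, N := 149):
  C = 122 + 18 = 140
  F = 124
  N = 149
  J = 22 + 4·140 = 582
ΔJ = 582 − 510 = 72; ΔN = 149 − 414 = -265
Score = (-4)·72 + (-4)·(-265) = 772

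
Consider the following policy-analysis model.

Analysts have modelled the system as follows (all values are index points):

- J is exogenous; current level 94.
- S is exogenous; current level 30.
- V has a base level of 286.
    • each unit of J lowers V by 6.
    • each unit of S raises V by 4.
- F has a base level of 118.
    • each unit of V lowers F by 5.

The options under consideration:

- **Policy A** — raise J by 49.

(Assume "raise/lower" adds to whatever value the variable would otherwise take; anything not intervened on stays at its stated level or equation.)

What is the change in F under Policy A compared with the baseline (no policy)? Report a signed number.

1470

Baseline:
  J = 94
  S = 30
  V = 286 − 6·94 + 4·30 = -158
  F = 118 − 5·(-158) = 908
Policy A (J + 49):
  J = 94 + 49 = 143
  S = 30
  V = 286 − 6·143 + 4·30 = -452
  F = 118 − 5·(-452) = 2378
Change in F: 2378 − 908 = 1470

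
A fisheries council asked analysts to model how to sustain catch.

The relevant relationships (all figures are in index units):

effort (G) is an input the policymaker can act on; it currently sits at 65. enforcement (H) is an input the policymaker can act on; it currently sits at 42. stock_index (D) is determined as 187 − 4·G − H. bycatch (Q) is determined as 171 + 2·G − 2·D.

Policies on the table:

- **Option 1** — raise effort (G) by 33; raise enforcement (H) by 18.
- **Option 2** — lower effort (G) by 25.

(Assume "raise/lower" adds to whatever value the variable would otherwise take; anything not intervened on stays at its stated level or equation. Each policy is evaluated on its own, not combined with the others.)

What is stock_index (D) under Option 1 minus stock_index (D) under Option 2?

-250

Option 1 (G + 33, H + 18):
  G = 65 + 33 = 98
  H = 42 + 18 = 60
  D = 187 − 4·98 − 60 = -265
Option 2 (G − 25):
  G = 65 − 25 = 40
  H = 42
  D = 187 − 4·40 − 42 = -15
D: -265 − (-15) = -250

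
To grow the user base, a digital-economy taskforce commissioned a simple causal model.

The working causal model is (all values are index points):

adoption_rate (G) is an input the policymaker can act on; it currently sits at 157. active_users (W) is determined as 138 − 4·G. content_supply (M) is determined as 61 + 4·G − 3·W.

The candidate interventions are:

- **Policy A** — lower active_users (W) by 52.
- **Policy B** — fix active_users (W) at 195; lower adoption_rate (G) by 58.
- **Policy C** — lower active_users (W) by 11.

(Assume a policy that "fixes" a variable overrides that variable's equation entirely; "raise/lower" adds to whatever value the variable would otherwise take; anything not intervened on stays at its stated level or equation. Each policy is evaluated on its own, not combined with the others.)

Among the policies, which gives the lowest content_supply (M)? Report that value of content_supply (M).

Policy A (W − 52):
  G = 157
  W = 138 − 4·157 (−52 from intervention) = -542
  M = 61 + 4·157 − 3·(-542) = 2315
Policy B (W := 195, G − 58):
  G = 157 − 58 = 99
  W = 195
  M = 61 + 4·99 − 3·195 = -128
Policy C (W − 11):
  G = 157
  W = 138 − 4·157 (−11 from intervention) = -501
  M = 61 + 4·157 − 3·(-501) = 2192
Comparing — Policy A: M=2315, Policy B: M=-128, Policy C: M=2192. Lowest is -128 (Policy B).

-128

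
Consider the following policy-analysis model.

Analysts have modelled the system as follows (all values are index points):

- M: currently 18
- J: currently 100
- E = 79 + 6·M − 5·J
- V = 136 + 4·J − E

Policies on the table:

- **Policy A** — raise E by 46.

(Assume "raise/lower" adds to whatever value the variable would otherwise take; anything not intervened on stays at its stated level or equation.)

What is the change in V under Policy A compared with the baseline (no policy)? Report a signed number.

Baseline:
  M = 18
  J = 100
  E = 79 + 6·18 − 5·100 = -313
  V = 136 + 4·100 − (-313) = 849
Policy A (E + 46):
  M = 18
  J = 100
  E = 79 + 6·18 − 5·100 (+46 from intervention) = -267
  V = 136 + 4·100 − (-267) = 803
Change in V: 803 − 849 = -46

-46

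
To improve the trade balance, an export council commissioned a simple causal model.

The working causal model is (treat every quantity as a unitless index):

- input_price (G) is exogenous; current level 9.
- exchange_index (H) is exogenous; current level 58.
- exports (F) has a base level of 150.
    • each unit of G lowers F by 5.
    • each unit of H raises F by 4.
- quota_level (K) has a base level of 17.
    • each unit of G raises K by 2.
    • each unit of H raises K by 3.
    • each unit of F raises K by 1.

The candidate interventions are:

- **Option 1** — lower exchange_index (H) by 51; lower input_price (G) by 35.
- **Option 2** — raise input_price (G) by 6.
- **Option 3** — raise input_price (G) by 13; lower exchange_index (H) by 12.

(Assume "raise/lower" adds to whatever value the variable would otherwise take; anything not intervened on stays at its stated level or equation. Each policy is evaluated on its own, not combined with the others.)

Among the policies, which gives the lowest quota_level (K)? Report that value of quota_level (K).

294

Option 1 (H − 51, G − 35):
  G = 9 − 35 = -26
  H = 58 − 51 = 7
  F = 150 − 5·(-26) + 4·7 = 308
  K = 17 + 2·(-26) + 3·7 + 308 = 294
Option 2 (G + 6):
  G = 9 + 6 = 15
  H = 58
  F = 150 − 5·15 + 4·58 = 307
  K = 17 + 2·15 + 3·58 + 307 = 528
Option 3 (G + 13, H − 12):
  G = 9 + 13 = 22
  H = 58 − 12 = 46
  F = 150 − 5·22 + 4·46 = 224
  K = 17 + 2·22 + 3·46 + 224 = 423
Comparing — Option 1: K=294, Option 2: K=528, Option 3: K=423. Lowest is 294 (Option 1).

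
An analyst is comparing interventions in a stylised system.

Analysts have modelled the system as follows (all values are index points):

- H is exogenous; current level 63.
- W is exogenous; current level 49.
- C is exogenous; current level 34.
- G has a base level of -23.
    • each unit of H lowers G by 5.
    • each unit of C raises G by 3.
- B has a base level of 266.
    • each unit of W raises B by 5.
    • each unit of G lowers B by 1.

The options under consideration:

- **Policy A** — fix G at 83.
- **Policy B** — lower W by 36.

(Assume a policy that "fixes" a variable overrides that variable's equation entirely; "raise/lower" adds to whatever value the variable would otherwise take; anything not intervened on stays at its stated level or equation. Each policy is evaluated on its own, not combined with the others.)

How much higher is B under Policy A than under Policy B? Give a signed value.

Policy A (G := 83):
  H = 63
  W = 49
  C = 34
  G = 83
  B = 266 + 5·49 − 83 = 428
Policy B (W − 36):
  H = 63
  W = 49 − 36 = 13
  C = 34
  G = -23 − 5·63 + 3·34 = -236
  B = 266 + 5·13 − (-236) = 567
B: 428 − 567 = -139

-139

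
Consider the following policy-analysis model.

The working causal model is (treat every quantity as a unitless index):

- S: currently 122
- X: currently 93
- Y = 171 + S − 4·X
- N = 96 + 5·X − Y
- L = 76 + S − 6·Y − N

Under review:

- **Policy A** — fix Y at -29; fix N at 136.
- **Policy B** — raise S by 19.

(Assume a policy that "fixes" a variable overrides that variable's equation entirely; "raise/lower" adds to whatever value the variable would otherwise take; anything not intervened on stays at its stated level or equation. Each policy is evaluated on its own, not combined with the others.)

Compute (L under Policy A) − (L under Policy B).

Policy A (Y := -29, N := 136):
  S = 122
  X = 93
  Y = -29
  N = 136
  L = 76 + 122 − 6·(-29) − 136 = 236
Policy B (S + 19):
  S = 122 + 19 = 141
  X = 93
  Y = 171 + 141 − 4·93 = -60
  N = 96 + 5·93 − (-60) = 621
  L = 76 + 141 − 6·(-60) − 621 = -44
L: 236 − (-44) = 280

280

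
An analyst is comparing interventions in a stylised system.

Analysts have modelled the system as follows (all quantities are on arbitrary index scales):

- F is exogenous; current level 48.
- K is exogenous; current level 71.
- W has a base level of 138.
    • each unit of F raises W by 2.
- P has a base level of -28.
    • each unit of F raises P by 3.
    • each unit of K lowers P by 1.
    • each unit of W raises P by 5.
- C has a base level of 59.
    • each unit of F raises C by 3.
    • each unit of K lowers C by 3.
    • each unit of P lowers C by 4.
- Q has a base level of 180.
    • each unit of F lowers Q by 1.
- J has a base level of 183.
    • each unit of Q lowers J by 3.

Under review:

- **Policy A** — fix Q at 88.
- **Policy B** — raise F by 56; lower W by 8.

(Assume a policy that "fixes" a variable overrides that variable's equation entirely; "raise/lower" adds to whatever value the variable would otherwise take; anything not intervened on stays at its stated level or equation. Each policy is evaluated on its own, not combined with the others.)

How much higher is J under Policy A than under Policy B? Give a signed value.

-36

Policy A (Q := 88):
  F = 48
  Q = 88
  J = 183 − 3·88 = -81
Policy B (F + 56, W − 8):
  F = 48 + 56 = 104
  Q = 180 − 104 = 76
  J = 183 − 3·76 = -45
J: -81 − (-45) = -36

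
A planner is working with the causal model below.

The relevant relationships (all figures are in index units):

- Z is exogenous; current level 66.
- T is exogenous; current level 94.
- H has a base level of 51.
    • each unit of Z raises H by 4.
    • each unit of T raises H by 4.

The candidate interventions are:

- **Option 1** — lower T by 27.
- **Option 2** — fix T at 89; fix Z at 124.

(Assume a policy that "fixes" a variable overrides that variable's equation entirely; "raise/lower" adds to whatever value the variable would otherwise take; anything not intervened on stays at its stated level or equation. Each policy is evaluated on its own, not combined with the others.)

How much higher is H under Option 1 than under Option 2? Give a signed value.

-320

Option 1 (T − 27):
  Z = 66
  T = 94 − 27 = 67
  H = 51 + 4·66 + 4·67 = 583
Option 2 (T := 89, Z := 124):
  Z = 124
  T = 89
  H = 51 + 4·124 + 4·89 = 903
H: 583 − 903 = -320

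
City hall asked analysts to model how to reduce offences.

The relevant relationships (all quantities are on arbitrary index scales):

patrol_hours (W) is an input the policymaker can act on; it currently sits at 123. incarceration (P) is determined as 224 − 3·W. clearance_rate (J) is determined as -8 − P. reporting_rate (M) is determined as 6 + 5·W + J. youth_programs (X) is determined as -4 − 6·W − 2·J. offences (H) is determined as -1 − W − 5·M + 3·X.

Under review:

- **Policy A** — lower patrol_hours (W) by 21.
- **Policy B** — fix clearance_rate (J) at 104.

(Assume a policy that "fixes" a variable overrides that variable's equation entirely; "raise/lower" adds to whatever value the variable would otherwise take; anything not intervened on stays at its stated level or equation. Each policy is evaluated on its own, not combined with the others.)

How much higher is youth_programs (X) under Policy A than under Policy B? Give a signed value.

Policy A (W − 21):
  W = 123 − 21 = 102
  P = 224 − 3·102 = -82
  J = -8 − (-82) = 74
  X = -4 − 6·102 − 2·74 = -764
Policy B (J := 104):
  W = 123
  P = 224 − 3·123 = -145
  J = 104
  X = -4 − 6·123 − 2·104 = -950
X: -764 − (-950) = 186

186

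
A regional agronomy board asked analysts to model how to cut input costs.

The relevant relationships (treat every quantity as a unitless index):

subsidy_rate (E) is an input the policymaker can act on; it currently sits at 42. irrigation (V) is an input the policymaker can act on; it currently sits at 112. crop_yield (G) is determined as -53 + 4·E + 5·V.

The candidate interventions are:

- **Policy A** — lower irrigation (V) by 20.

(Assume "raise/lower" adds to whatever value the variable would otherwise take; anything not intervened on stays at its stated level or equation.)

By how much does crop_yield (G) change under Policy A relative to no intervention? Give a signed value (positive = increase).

-100

Baseline:
  E = 42
  V = 112
  G = -53 + 4·42 + 5·112 = 675
Policy A (V − 20):
  E = 42
  V = 112 − 20 = 92
  G = -53 + 4·42 + 5·92 = 575
Change in G: 575 − 675 = -100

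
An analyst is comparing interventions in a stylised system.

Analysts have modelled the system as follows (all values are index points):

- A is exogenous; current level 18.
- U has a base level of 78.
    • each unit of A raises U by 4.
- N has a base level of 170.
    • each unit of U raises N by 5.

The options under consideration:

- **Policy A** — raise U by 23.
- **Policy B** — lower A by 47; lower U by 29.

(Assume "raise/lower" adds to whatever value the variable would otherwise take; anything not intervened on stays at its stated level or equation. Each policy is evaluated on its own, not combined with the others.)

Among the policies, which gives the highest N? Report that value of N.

1035

Policy A (U + 23):
  A = 18
  U = 78 + 4·18 (+23 from intervention) = 173
  N = 170 + 5·173 = 1035
Policy B (A − 47, U − 29):
  A = 18 − 47 = -29
  U = 78 + 4·(-29) (−29 from intervention) = -67
  N = 170 + 5·(-67) = -165
Comparing — Policy A: N=1035, Policy B: N=-165. Highest is 1035 (Policy A).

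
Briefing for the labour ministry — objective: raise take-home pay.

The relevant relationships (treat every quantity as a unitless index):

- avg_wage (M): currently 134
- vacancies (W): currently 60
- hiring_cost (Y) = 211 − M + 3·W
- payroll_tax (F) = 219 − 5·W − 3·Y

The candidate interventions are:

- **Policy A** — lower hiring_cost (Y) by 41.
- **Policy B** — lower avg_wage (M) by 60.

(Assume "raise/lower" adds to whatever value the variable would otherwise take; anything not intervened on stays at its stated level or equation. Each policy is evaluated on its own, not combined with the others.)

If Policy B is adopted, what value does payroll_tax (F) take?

Policy B (M − 60):
  M = 134 − 60 = 74
  W = 60
  Y = 211 − 74 + 3·60 = 317
  F = 219 − 5·60 − 3·317 = -1032

-1032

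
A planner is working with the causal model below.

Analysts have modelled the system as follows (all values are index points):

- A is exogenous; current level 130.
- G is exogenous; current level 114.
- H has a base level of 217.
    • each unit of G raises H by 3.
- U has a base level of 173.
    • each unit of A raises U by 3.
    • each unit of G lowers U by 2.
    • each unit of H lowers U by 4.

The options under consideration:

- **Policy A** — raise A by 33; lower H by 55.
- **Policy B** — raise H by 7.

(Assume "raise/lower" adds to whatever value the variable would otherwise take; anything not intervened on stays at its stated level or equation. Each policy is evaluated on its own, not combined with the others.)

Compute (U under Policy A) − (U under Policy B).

347

Policy A (A + 33, H − 55):
  A = 130 + 33 = 163
  G = 114
  H = 217 + 3·114 (−55 from intervention) = 504
  U = 173 + 3·163 − 2·114 − 4·504 = -1582
Policy B (H + 7):
  A = 130
  G = 114
  H = 217 + 3·114 (+7 from intervention) = 566
  U = 173 + 3·130 − 2·114 − 4·566 = -1929
U: -1582 − (-1929) = 347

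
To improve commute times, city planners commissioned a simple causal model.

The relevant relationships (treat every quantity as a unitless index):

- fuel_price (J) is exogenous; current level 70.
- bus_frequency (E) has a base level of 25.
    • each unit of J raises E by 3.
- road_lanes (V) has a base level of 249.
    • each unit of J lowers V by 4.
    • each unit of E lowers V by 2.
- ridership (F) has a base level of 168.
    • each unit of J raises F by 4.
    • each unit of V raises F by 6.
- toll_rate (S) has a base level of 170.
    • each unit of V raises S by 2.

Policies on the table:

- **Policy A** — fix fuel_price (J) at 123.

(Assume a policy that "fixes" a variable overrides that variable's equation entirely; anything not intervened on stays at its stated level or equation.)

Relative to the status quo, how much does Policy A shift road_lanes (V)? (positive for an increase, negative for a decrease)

-530

Baseline:
  J = 70
  E = 25 + 3·70 = 235
  V = 249 − 4·70 − 2·235 = -501
Policy A (J := 123):
  J = 123
  E = 25 + 3·123 = 394
  V = 249 − 4·123 − 2·394 = -1031
Change in V: -1031 − (-501) = -530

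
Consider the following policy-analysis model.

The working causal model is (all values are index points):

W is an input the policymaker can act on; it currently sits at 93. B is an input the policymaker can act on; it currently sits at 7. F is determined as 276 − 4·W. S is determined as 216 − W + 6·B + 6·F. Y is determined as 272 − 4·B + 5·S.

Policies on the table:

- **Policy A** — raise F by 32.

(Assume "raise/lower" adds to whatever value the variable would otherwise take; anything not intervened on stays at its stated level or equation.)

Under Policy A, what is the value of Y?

-851

Policy A (F + 32):
  W = 93
  B = 7
  F = 276 − 4·93 (+32 from intervention) = -64
  S = 216 − 93 + 6·7 + 6·(-64) = -219
  Y = 272 − 4·7 + 5·(-219) = -851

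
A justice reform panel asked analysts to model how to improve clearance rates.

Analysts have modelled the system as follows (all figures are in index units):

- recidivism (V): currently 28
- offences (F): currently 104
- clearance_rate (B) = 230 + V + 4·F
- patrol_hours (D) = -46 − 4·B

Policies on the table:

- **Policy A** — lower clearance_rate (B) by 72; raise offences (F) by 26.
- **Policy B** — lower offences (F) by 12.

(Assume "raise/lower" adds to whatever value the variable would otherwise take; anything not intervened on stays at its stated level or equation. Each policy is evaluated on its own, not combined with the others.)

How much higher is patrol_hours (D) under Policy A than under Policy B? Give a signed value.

Policy A (B − 72, F + 26):
  V = 28
  F = 104 + 26 = 130
  B = 230 + 28 + 4·130 (−72 from intervention) = 706
  D = -46 − 4·706 = -2870
Policy B (F − 12):
  V = 28
  F = 104 − 12 = 92
  B = 230 + 28 + 4·92 = 626
  D = -46 − 4·626 = -2550
D: -2870 − (-2550) = -320

-320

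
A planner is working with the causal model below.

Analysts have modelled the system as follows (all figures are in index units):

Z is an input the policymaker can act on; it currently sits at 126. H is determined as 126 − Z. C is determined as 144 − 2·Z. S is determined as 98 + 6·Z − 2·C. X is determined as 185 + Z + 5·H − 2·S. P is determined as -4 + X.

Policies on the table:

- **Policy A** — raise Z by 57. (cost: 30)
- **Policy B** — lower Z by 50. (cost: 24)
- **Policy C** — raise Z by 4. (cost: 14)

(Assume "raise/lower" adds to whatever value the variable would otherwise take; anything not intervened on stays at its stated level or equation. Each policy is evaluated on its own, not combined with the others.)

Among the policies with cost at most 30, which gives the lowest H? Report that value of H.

-57

Policy A (Z + 57):
  Z = 126 + 57 = 183
  H = 126 − 183 = -57
Policy B (Z − 50):
  Z = 126 − 50 = 76
  H = 126 − 76 = 50
Policy C (Z + 4):
  Z = 126 + 4 = 130
  H = 126 − 130 = -4
Comparing — Policy A: H=-57, Policy B: H=50, Policy C: H=-4. Lowest is -57 (Policy A).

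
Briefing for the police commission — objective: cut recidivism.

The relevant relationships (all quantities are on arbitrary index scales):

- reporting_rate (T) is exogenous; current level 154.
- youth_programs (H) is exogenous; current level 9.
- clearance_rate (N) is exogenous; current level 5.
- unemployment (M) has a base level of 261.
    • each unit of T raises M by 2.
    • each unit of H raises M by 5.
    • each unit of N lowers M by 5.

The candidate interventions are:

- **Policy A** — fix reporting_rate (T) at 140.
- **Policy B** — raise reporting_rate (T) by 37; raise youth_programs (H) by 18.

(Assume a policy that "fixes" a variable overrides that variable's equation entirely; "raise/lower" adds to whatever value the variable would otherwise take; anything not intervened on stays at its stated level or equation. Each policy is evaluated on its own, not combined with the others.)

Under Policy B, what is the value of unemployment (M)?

Policy B (T + 37, H + 18):
  T = 154 + 37 = 191
  H = 9 + 18 = 27
  N = 5
  M = 261 + 2·191 + 5·27 − 5·5 = 753

753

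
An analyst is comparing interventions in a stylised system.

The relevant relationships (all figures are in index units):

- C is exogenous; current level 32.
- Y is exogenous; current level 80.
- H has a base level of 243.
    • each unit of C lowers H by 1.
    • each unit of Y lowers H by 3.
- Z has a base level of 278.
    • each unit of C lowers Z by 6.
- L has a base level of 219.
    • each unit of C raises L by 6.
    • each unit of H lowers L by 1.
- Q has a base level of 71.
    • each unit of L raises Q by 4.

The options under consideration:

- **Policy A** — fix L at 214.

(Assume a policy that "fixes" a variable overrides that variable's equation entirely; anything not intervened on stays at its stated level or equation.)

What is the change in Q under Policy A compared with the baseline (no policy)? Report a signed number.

-904

Baseline:
  C = 32
  Y = 80
  H = 243 − 32 − 3·80 = -29
  L = 219 + 6·32 − (-29) = 440
  Q = 71 + 4·440 = 1831
Policy A (L := 214):
  C = 32
  Y = 80
  H = 243 − 32 − 3·80 = -29
  L = 214
  Q = 71 + 4·214 = 927
Change in Q: 927 − 1831 = -904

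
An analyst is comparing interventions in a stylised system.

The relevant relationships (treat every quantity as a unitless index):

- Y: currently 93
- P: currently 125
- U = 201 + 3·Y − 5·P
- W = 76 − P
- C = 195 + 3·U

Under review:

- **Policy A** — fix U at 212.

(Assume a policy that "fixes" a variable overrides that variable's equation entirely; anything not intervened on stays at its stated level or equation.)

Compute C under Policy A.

Policy A (U := 212):
  Y = 93
  P = 125
  U = 212
  C = 195 + 3·212 = 831

831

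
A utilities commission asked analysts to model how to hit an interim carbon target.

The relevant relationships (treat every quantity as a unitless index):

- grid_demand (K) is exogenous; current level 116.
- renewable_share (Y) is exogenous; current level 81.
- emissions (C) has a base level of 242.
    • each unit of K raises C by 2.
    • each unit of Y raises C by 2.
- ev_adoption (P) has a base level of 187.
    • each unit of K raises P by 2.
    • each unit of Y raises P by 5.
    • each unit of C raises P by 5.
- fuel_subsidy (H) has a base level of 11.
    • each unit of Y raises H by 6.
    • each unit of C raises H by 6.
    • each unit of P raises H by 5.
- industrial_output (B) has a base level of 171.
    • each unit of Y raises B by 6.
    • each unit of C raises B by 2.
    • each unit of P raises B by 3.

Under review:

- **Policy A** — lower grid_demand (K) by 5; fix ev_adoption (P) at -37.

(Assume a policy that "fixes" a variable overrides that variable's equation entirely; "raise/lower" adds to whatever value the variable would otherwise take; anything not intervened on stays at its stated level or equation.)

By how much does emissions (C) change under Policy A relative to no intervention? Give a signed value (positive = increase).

Baseline:
  K = 116
  Y = 81
  C = 242 + 2·116 + 2·81 = 636
Policy A (K − 5, P := -37):
  K = 116 − 5 = 111
  Y = 81
  C = 242 + 2·111 + 2·81 = 626
Change in C: 626 − 636 = -10

-10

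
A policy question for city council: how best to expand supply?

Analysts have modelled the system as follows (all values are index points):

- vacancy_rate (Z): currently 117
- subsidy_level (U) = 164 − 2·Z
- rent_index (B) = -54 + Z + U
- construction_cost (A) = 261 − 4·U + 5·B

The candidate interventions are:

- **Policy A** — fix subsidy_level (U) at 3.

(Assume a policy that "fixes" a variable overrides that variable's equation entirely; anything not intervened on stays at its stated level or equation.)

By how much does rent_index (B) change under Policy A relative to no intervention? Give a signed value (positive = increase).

73

Baseline:
  Z = 117
  U = 164 − 2·117 = -70
  B = -54 + 117 + (-70) = -7
Policy A (U := 3):
  Z = 117
  U = 3
  B = -54 + 117 + 3 = 66
Change in B: 66 − (-7) = 73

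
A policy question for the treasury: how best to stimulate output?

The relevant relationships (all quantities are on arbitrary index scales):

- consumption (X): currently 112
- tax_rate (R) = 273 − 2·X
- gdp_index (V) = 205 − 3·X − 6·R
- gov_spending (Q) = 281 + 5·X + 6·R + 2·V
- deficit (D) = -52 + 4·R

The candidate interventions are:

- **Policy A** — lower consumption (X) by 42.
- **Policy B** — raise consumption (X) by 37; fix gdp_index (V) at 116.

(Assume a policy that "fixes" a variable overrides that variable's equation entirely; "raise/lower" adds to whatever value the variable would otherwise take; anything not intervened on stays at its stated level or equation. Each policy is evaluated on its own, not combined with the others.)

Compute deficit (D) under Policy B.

Policy B (X + 37, V := 116):
  X = 112 + 37 = 149
  R = 273 − 2·149 = -25
  D = -52 + 4·(-25) = -152

-152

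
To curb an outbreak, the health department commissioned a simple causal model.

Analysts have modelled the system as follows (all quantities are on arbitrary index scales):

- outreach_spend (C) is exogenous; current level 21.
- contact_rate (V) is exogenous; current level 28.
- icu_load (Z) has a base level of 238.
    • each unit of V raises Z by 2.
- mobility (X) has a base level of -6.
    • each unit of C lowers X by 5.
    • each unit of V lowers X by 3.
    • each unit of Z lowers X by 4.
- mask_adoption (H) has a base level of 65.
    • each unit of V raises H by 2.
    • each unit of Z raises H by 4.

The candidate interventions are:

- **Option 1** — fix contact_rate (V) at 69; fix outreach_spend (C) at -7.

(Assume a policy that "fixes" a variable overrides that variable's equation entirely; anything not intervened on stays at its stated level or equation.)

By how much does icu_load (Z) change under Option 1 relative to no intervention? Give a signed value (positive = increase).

82

Baseline:
  V = 28
  Z = 238 + 2·28 = 294
Option 1 (V := 69, C := -7):
  V = 69
  Z = 238 + 2·69 = 376
Change in Z: 376 − 294 = 82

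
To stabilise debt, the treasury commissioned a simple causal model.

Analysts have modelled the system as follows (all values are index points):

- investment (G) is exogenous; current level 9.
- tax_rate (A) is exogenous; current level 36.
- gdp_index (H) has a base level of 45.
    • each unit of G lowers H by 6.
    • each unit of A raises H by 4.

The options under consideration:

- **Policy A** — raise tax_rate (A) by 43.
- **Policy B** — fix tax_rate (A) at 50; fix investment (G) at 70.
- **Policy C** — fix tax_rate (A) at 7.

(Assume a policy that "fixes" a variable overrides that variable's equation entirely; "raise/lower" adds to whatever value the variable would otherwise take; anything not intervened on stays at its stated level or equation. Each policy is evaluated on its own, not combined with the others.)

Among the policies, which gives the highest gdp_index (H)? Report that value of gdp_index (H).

Policy A (A + 43):
  G = 9
  A = 36 + 43 = 79
  H = 45 − 6·9 + 4·79 = 307
Policy B (A := 50, G := 70):
  G = 70
  A = 50
  H = 45 − 6·70 + 4·50 = -175
Policy C (A := 7):
  G = 9
  A = 7
  H = 45 − 6·9 + 4·7 = 19
Comparing — Policy A: H=307, Policy B: H=-175, Policy C: H=19. Highest is 307 (Policy A).

307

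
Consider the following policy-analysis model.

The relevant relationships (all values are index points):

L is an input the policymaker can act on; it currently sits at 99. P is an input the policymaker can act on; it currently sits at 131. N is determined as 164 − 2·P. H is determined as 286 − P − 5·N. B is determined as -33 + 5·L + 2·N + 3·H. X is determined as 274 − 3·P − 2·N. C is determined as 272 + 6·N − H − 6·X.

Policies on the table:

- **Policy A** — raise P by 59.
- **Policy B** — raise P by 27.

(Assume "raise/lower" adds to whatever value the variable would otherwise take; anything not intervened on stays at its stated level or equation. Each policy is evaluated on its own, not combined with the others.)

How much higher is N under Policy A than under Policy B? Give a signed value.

-64

Policy A (P + 59):
  P = 131 + 59 = 190
  N = 164 − 2·190 = -216
Policy B (P + 27):
  P = 131 + 27 = 158
  N = 164 − 2·158 = -152
N: -216 − (-152) = -64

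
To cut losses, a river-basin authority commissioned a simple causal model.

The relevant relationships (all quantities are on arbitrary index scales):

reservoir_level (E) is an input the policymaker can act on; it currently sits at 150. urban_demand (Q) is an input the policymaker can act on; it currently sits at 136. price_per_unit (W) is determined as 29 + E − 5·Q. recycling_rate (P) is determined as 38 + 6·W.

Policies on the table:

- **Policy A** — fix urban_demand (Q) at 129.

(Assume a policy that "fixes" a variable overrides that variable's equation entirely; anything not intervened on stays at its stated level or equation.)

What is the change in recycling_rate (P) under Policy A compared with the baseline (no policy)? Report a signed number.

210

Baseline:
  E = 150
  Q = 136
  W = 29 + 150 − 5·136 = -501
  P = 38 + 6·(-501) = -2968
Policy A (Q := 129):
  E = 150
  Q = 129
  W = 29 + 150 − 5·129 = -466
  P = 38 + 6·(-466) = -2758
Change in P: -2758 − (-2968) = 210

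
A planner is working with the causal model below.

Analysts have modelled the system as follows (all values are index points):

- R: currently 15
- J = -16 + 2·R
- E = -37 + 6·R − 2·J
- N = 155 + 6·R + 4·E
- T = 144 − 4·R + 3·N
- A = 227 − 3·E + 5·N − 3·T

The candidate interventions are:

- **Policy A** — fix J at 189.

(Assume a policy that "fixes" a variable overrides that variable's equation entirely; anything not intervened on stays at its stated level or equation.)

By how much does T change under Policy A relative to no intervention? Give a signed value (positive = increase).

-4200

Baseline:
  R = 15
  J = -16 + 2·15 = 14
  E = -37 + 6·15 − 2·14 = 25
  N = 155 + 6·15 + 4·25 = 345
  T = 144 − 4·15 + 3·345 = 1119
Policy A (J := 189):
  R = 15
  J = 189
  E = -37 + 6·15 − 2·189 = -325
  N = 155 + 6·15 + 4·(-325) = -1055
  T = 144 − 4·15 + 3·(-1055) = -3081
Change in T: -3081 − 1119 = -4200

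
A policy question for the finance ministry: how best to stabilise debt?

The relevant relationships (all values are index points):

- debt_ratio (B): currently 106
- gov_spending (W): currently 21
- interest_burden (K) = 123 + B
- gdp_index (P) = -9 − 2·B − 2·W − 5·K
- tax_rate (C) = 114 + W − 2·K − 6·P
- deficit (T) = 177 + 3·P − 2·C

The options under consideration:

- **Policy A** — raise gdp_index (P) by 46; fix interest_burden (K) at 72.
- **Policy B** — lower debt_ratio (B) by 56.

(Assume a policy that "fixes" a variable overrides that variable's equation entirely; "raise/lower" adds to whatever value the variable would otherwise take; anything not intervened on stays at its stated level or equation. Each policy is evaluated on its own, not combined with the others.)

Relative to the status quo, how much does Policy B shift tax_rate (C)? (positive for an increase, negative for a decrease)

-2240

Baseline:
  B = 106
  W = 21
  K = 123 + 106 = 229
  P = -9 − 2·106 − 2·21 − 5·229 = -1408
  C = 114 + 21 − 2·229 − 6·(-1408) = 8125
Policy B (B − 56):
  B = 106 − 56 = 50
  W = 21
  K = 123 + 50 = 173
  P = -9 − 2·50 − 2·21 − 5·173 = -1016
  C = 114 + 21 − 2·173 − 6·(-1016) = 5885
Change in C: 5885 − 8125 = -2240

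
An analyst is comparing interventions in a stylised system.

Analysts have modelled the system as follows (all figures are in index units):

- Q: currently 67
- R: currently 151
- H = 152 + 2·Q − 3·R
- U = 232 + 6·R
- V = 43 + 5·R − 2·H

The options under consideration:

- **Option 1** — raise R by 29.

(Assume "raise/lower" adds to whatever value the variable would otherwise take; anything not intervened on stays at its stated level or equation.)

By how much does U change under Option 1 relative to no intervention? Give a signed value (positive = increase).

Baseline:
  R = 151
  U = 232 + 6·151 = 1138
Option 1 (R + 29):
  R = 151 + 29 = 180
  U = 232 + 6·180 = 1312
Change in U: 1312 − 1138 = 174

174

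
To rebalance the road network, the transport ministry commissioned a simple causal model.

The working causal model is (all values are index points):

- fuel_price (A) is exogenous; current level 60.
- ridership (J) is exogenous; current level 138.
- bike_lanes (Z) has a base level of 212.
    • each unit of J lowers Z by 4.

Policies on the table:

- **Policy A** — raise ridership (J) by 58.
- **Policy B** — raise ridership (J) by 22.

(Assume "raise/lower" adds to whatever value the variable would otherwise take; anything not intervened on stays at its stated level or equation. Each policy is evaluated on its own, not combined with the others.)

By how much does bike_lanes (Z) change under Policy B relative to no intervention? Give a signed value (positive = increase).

-88

Baseline:
  J = 138
  Z = 212 − 4·138 = -340
Policy B (J + 22):
  J = 138 + 22 = 160
  Z = 212 − 4·160 = -428
Change in Z: -428 − (-340) = -88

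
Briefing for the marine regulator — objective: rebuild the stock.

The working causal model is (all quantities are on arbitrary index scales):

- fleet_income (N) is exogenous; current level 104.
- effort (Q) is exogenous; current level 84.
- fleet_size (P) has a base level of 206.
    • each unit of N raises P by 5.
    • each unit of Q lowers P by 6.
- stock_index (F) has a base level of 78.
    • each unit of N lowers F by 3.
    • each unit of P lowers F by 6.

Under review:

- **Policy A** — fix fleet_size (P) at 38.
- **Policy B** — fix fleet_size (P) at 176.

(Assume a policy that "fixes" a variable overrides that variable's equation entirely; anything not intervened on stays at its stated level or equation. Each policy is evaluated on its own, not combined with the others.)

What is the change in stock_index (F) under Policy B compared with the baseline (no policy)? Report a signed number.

Baseline:
  N = 104
  Q = 84
  P = 206 + 5·104 − 6·84 = 222
  F = 78 − 3·104 − 6·222 = -1566
Policy B (P := 176):
  N = 104
  Q = 84
  P = 176
  F = 78 − 3·104 − 6·176 = -1290
Change in F: -1290 − (-1566) = 276

276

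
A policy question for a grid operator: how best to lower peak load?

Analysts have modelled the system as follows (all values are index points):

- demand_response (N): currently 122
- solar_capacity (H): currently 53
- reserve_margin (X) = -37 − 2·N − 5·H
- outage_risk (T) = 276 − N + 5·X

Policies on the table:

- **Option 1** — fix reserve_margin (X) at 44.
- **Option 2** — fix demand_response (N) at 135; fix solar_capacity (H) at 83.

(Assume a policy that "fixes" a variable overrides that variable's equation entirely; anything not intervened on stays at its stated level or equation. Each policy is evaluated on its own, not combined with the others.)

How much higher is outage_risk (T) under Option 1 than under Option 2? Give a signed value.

Option 1 (X := 44):
  N = 122
  H = 53
  X = 44
  T = 276 − 122 + 5·44 = 374
Option 2 (N := 135, H := 83):
  N = 135
  H = 83
  X = -37 − 2·135 − 5·83 = -722
  T = 276 − 135 + 5·(-722) = -3469
T: 374 − (-3469) = 3843

3843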